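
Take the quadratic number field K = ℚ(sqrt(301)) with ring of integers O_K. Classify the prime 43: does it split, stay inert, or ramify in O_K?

d = 301 ≡ 1 (mod 4), so O_K = ℤ[(1+√301)/2] and disc(K) = d = 301.
43 divides disc(K) = 301, so 43 ramifies.

p ramifies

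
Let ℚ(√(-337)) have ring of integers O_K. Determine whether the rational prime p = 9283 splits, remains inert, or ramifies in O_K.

p splits

Since -337 ≢ 1 mod 4, the ring of integers is ℤ[√-337] with discriminant 4·(-337) = -1348.
Since gcd(9283, -1348) = 1 the prime 9283 does not ramify.
Compute (-337/9283) via Euler: 8946^((9283-1)/2) mod 9283 = 1, so (-337/9283) = 1.
d is a quadratic residue mod p, hence 9283 splits in O_K.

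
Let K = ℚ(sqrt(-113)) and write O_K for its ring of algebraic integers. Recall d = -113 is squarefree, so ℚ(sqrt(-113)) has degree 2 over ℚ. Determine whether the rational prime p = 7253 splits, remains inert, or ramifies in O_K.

inert — (7253) stays prime in O_K

d = -113 ≡ 3 (mod 4), so O_K = ℤ[√-113] and disc(K) = 4d = -452.
disc(K) = -452 is not divisible by 7253; 7253 is unramified.
(-113/7253) = 7140^3626 mod 7253 = 7252, giving Legendre symbol -1.
d is a non-residue mod p, hence 7253 remains inert in O_K.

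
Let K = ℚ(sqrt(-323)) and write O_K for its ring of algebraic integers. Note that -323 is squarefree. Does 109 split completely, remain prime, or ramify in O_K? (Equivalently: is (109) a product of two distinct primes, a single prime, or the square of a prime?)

split

Since -323 ≡ 1 mod 4, the ring of integers is ℤ[(1+√-323)/2] with discriminant -323.
109 ∤ -323, so 109 is unramified.
Legendre symbol by Euler's criterion: (-323/109) ≡ (-323)^54 ≡ 1 (mod 109), i.e. (-323/109) = 1.
(-323/109) = 1, so 109 splits.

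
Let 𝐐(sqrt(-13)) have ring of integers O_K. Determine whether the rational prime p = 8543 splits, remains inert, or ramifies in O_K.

Since -13 ≢ 1 mod 4, the ring of integers is ℤ[√-13] with discriminant 4·(-13) = -52.
disc(K) = -52 is not divisible by 8543; 8543 is unramified.
Legendre symbol by Euler's criterion: (-13/8543) ≡ (-13)^4271 ≡ 1 (mod 8543), i.e. (-13/8543) = 1.
d is a quadratic residue mod p, hence 8543 splits in O_K.

splits completely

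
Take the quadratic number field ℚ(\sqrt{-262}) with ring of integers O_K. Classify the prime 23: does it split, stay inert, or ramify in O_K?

23 remains inert

d = -262 ≡ 2 (mod 4), so O_K = ℤ[√-262] and disc(K) = 4d = -1048.
disc(K) = -1048 is not divisible by 23; 23 is unramified.
Legendre symbol by Euler's criterion: (-262/23) ≡ (-262)^11 ≡ 22 (mod 23), i.e. (-262/23) = -1.
d is a non-residue mod p, hence 23 remains inert in O_K.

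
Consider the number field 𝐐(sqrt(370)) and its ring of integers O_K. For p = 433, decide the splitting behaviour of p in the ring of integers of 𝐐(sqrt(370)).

433 remains inert

370 mod 4 = 2, hence disc K = 4·370 = 1480 and O_K = ℤ[√370].
disc(K) = 1480 is not divisible by 433; 433 is unramified.
Legendre symbol by Euler's criterion: (370/433) ≡ 370^216 ≡ 432 (mod 433), i.e. (370/433) = -1.
Legendre symbol -1 ⇒ 433 is inert.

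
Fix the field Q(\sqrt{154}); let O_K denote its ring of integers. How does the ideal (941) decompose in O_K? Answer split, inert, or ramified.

remains prime (inert)

Since 154 ≢ 1 mod 4, the ring of integers is ℤ[√154] with discriminant 4·154 = 616.
941 ∤ 616, so 941 is unramified.
Legendre symbol by Euler's criterion: (154/941) ≡ 154^470 ≡ 940 (mod 941), i.e. (154/941) = -1.
Legendre symbol -1 ⇒ 941 is inert.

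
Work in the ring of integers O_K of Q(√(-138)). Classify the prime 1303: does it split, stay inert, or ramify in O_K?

split

-138 mod 4 = 2, hence disc K = 4·(-138) = -552 and O_K = ℤ[√-138].
Since gcd(1303, -552) = 1 the prime 1303 does not ramify.
Euler's criterion: (-138)^651 mod 1303 = 1. Thus (-138|1303) = 1.
(-138/1303) = 1, so 1303 splits.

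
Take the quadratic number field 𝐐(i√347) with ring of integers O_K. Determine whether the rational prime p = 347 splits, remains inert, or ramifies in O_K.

-347 mod 4 = 1, hence disc K = -347 and O_K = ℤ[(1+√-347)/2].
Ramification test: 347 | -347. The prime 347 ramifies in K.

347 is ramified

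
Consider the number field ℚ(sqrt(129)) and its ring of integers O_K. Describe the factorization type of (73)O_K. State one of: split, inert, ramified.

d = 129 ≡ 1 (mod 4), so O_K = ℤ[(1+√129)/2] and disc(K) = d = 129.
Since gcd(73, 129) = 1 the prime 73 does not ramify.
Compute (129/73) via Euler: 56^((73-1)/2) mod 73 = 72, so (129/73) = -1.
d is a non-residue mod p, hence 73 remains inert in O_K.

p is inert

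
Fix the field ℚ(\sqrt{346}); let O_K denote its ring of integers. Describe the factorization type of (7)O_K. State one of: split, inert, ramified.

d = 346 ≡ 2 (mod 4), so O_K = ℤ[√346] and disc(K) = 4d = 1384.
Since gcd(7, 1384) = 1 the prime 7 does not ramify.
Compute (346/7) via Euler: 3^((7-1)/2) mod 7 = 6, so (346/7) = -1.
Legendre symbol -1 ⇒ 7 is inert.

remains prime (inert)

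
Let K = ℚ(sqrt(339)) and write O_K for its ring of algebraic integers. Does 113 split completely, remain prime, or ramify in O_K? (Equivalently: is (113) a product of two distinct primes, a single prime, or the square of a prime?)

ramified — (113) = 𝔭²

d = 339 ≡ 3 (mod 4), so O_K = ℤ[√339] and disc(K) = 4d = 1356.
Ramification test: 113 | 1356. The prime 113 ramifies in K.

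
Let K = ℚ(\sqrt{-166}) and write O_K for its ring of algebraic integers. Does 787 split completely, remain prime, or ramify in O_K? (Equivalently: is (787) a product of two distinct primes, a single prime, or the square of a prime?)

-166 mod 4 = 2, hence disc K = 4·(-166) = -664 and O_K = ℤ[√-166].
disc(K) = -664 is not divisible by 787; 787 is unramified.
Legendre symbol by Euler's criterion: (-166/787) ≡ (-166)^393 ≡ 786 (mod 787), i.e. (-166/787) = -1.
Legendre symbol -1 ⇒ 787 is inert.

787 remains inert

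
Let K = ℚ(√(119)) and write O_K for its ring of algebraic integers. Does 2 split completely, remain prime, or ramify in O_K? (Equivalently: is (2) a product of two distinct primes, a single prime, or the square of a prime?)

119 mod 4 = 3, hence disc K = 4·119 = 476 and O_K = ℤ[√119].
Ramification test: 2 | 476. The prime 2 ramifies in K.

p ramifies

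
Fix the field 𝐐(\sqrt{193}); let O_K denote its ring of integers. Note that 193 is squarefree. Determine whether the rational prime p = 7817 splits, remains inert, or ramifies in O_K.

d = 193 ≡ 1 (mod 4), so O_K = ℤ[(1+√193)/2] and disc(K) = d = 193.
7817 ∤ 193, so 7817 is unramified.
Euler's criterion: 193^3908 mod 7817 = 1. Thus (193|7817) = 1.
d is a quadratic residue mod p, hence 7817 splits in O_K.

p splits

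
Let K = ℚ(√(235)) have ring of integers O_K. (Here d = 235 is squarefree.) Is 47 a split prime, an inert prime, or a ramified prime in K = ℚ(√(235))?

d = 235 ≡ 3 (mod 4), so O_K = ℤ[√235] and disc(K) = 4d = 940.
47 divides disc(K) = 940, so 47 ramifies.

p ramifies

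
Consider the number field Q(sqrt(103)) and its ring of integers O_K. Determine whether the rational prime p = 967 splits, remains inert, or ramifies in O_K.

103 mod 4 = 3, hence disc K = 4·103 = 412 and O_K = ℤ[√103].
disc(K) = 412 is not divisible by 967; 967 is unramified.
Compute (103/967) via Euler: 103^((967-1)/2) mod 967 = 1, so (103/967) = 1.
d is a quadratic residue mod p, hence 967 splits in O_K.

split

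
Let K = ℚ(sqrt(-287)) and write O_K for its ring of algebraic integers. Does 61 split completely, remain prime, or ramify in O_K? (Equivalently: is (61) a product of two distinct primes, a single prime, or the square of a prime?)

inert

Since -287 ≡ 1 mod 4, the ring of integers is ℤ[(1+√-287)/2] with discriminant -287.
disc(K) = -287 is not divisible by 61; 61 is unramified.
Compute (-287/61) via Euler: 18^((61-1)/2) mod 61 = 60, so (-287/61) = -1.
d is a non-residue mod p, hence 61 remains inert in O_K.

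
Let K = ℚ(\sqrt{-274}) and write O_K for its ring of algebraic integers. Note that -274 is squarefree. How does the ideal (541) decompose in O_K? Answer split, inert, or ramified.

d = -274 ≡ 2 (mod 4), so O_K = ℤ[√-274] and disc(K) = 4d = -1096.
Since gcd(541, -1096) = 1 the prime 541 does not ramify.
Compute (-274/541) via Euler: 267^((541-1)/2) mod 541 = 540, so (-274/541) = -1.
d is a non-residue mod p, hence 541 remains inert in O_K.

541 remains inert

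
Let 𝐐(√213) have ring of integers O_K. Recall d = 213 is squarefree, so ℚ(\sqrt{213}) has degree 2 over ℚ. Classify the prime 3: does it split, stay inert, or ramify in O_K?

3 is ramified

213 mod 4 = 1, hence disc K = 213 and O_K = ℤ[(1+√213)/2].
Ramification test: 3 | 213. The prime 3 ramifies in K.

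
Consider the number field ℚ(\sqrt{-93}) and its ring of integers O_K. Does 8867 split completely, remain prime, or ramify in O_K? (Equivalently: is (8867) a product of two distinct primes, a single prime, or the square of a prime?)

-93 mod 4 = 3, hence disc K = 4·(-93) = -372 and O_K = ℤ[√-93].
8867 ∤ -372, so 8867 is unramified.
Euler's criterion: (-93)^4433 mod 8867 = 1. Thus (-93|8867) = 1.
d is a quadratic residue mod p, hence 8867 splits in O_K.

splits completely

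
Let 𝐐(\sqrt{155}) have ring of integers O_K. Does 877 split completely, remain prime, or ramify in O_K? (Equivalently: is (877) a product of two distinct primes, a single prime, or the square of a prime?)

d = 155 ≡ 3 (mod 4), so O_K = ℤ[√155] and disc(K) = 4d = 620.
Since gcd(877, 620) = 1 the prime 877 does not ramify.
Euler's criterion: 155^438 mod 877 = 876. Thus (155|877) = -1.
(155/877) = -1, so 877 is inert.

p is inert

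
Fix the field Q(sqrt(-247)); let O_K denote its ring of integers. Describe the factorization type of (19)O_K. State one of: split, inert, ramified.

d = -247 ≡ 1 (mod 4), so O_K = ℤ[(1+√-247)/2] and disc(K) = d = -247.
disc(K) = -247 = 19·(-13), so p = 19 is ramified.

19 is ramified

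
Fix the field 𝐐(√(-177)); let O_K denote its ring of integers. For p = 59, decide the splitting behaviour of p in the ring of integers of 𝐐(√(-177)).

-177 mod 4 = 3, hence disc K = 4·(-177) = -708 and O_K = ℤ[√-177].
disc(K) = -708 = 59·(-12), so p = 59 is ramified.

ramifies in O_K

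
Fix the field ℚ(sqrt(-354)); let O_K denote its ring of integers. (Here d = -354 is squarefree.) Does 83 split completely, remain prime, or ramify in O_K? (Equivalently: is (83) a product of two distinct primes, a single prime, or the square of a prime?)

83 splits in O_K

-354 mod 4 = 2, hence disc K = 4·(-354) = -1416 and O_K = ℤ[√-354].
Since gcd(83, -1416) = 1 the prime 83 does not ramify.
(-354/83) = 61^41 mod 83 = 1, giving Legendre symbol 1.
d is a quadratic residue mod p, hence 83 splits in O_K.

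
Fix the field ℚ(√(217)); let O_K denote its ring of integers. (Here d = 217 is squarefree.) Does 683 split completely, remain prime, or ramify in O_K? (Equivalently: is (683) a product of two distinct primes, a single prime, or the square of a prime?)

splits completely

d = 217 ≡ 1 (mod 4), so O_K = ℤ[(1+√217)/2] and disc(K) = d = 217.
disc(K) = 217 is not divisible by 683; 683 is unramified.
Compute (217/683) via Euler: 217^((683-1)/2) mod 683 = 1, so (217/683) = 1.
Legendre symbol 1 ⇒ 683 is split.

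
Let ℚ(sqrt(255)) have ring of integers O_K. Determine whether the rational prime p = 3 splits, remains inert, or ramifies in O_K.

255 mod 4 = 3, hence disc K = 4·255 = 1020 and O_K = ℤ[√255].
3 divides disc(K) = 1020, so 3 ramifies.

3 is ramified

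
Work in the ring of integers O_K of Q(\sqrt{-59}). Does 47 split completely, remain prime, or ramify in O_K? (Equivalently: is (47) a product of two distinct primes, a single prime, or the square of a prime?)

remains prime (inert)

Since -59 ≡ 1 mod 4, the ring of integers is ℤ[(1+√-59)/2] with discriminant -59.
Since gcd(47, -59) = 1 the prime 47 does not ramify.
Compute (-59/47) via Euler: 35^((47-1)/2) mod 47 = 46, so (-59/47) = -1.
Legendre symbol -1 ⇒ 47 is inert.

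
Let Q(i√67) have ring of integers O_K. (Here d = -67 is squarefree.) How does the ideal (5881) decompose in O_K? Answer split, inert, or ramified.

p is inert

d = -67 ≡ 1 (mod 4), so O_K = ℤ[(1+√-67)/2] and disc(K) = d = -67.
5881 ∤ -67, so 5881 is unramified.
Compute (-67/5881) via Euler: 5814^((5881-1)/2) mod 5881 = 5880, so (-67/5881) = -1.
(-67/5881) = -1, so 5881 is inert.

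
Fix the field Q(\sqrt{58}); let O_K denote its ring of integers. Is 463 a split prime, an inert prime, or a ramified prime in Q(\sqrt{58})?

splits completely

d = 58 ≡ 2 (mod 4), so O_K = ℤ[√58] and disc(K) = 4d = 232.
Since gcd(463, 232) = 1 the prime 463 does not ramify.
(58/463) = 58^231 mod 463 = 1, giving Legendre symbol 1.
Legendre symbol 1 ⇒ 463 is split.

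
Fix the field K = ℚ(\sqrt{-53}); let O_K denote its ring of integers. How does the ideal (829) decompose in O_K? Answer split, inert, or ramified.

d = -53 ≡ 3 (mod 4), so O_K = ℤ[√-53] and disc(K) = 4d = -212.
Since gcd(829, -212) = 1 the prime 829 does not ramify.
Legendre symbol by Euler's criterion: (-53/829) ≡ (-53)^414 ≡ 828 (mod 829), i.e. (-53/829) = -1.
(-53/829) = -1, so 829 is inert.

829 remains inert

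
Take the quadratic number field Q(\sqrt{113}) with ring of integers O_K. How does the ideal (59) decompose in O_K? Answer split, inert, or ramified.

113 mod 4 = 1, hence disc K = 113 and O_K = ℤ[(1+√113)/2].
Since gcd(59, 113) = 1 the prime 59 does not ramify.
Legendre symbol by Euler's criterion: (113/59) ≡ 113^29 ≡ 58 (mod 59), i.e. (113/59) = -1.
Legendre symbol -1 ⇒ 59 is inert.

remains prime (inert)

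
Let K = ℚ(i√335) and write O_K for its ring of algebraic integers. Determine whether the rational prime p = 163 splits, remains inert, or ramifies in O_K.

163 remains inert

Since -335 ≡ 1 mod 4, the ring of integers is ℤ[(1+√-335)/2] with discriminant -335.
disc(K) = -335 is not divisible by 163; 163 is unramified.
Legendre symbol by Euler's criterion: (-335/163) ≡ (-335)^81 ≡ 162 (mod 163), i.e. (-335/163) = -1.
d is a non-residue mod p, hence 163 remains inert in O_K.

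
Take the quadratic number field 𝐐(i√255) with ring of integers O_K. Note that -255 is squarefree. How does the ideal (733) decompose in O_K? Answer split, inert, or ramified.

inert — (733) stays prime in O_K

d = -255 ≡ 1 (mod 4), so O_K = ℤ[(1+√-255)/2] and disc(K) = d = -255.
Since gcd(733, -255) = 1 the prime 733 does not ramify.
(-255/733) = 478^366 mod 733 = 732, giving Legendre symbol -1.
(-255/733) = -1, so 733 is inert.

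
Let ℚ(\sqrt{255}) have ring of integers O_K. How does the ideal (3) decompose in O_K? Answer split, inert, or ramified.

Since 255 ≢ 1 mod 4, the ring of integers is ℤ[√255] with discriminant 4·255 = 1020.
disc(K) = 1020 = 3·340, so p = 3 is ramified.

ramified — (3) = 𝔭²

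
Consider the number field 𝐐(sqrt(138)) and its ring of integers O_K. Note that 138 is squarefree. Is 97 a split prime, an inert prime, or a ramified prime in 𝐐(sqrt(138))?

138 mod 4 = 2, hence disc K = 4·138 = 552 and O_K = ℤ[√138].
97 ∤ 552, so 97 is unramified.
Euler's criterion: 138^48 mod 97 = 96. Thus (138|97) = -1.
Legendre symbol -1 ⇒ 97 is inert.

inert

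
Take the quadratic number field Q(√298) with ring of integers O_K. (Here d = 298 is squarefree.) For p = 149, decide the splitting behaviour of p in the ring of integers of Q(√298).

149 is ramified

d = 298 ≡ 2 (mod 4), so O_K = ℤ[√298] and disc(K) = 4d = 1192.
disc(K) = 1192 = 149·8, so p = 149 is ramified.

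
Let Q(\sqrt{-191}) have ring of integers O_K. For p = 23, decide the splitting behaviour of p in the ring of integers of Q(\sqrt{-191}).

split — (23) = 𝔭₁𝔭₂ with 𝔭₁ ≠ 𝔭₂

d = -191 ≡ 1 (mod 4), so O_K = ℤ[(1+√-191)/2] and disc(K) = d = -191.
Since gcd(23, -191) = 1 the prime 23 does not ramify.
(-191/23) = 16^11 mod 23 = 1, giving Legendre symbol 1.
Legendre symbol 1 ⇒ 23 is split.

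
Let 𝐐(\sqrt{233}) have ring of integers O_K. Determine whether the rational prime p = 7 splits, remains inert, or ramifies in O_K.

233 mod 4 = 1, hence disc K = 233 and O_K = ℤ[(1+√233)/2].
disc(K) = 233 is not divisible by 7; 7 is unramified.
Compute (233/7) via Euler: 2^((7-1)/2) mod 7 = 1, so (233/7) = 1.
(233/7) = 1, so 7 splits.

splits completely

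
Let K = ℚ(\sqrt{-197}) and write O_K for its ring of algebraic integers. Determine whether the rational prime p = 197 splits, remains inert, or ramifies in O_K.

p ramifies

d = -197 ≡ 3 (mod 4), so O_K = ℤ[√-197] and disc(K) = 4d = -788.
Ramification test: 197 | -788. The prime 197 ramifies in K.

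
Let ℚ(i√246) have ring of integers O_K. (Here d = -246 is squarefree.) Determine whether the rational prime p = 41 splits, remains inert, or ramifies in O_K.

d = -246 ≡ 2 (mod 4), so O_K = ℤ[√-246] and disc(K) = 4d = -984.
disc(K) = -984 = 41·(-24), so p = 41 is ramified.

ramified — (41) = 𝔭²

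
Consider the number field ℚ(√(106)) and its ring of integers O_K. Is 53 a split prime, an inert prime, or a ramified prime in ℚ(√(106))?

Since 106 ≢ 1 mod 4, the ring of integers is ℤ[√106] with discriminant 4·106 = 424.
disc(K) = 424 = 53·8, so p = 53 is ramified.

53 is ramified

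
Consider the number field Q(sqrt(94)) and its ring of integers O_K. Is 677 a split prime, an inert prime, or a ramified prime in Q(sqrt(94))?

677 splits in O_K

d = 94 ≡ 2 (mod 4), so O_K = ℤ[√94] and disc(K) = 4d = 376.
Since gcd(677, 376) = 1 the prime 677 does not ramify.
(94/677) = 94^338 mod 677 = 1, giving Legendre symbol 1.
d is a quadratic residue mod p, hence 677 splits in O_K.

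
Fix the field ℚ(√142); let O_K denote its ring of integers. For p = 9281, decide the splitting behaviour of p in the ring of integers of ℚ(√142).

142 mod 4 = 2, hence disc K = 4·142 = 568 and O_K = ℤ[√142].
disc(K) = 568 is not divisible by 9281; 9281 is unramified.
Compute (142/9281) via Euler: 142^((9281-1)/2) mod 9281 = 9280, so (142/9281) = -1.
Legendre symbol -1 ⇒ 9281 is inert.

inert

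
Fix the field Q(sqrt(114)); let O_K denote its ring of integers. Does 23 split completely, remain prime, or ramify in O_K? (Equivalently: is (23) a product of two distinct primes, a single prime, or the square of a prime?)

114 mod 4 = 2, hence disc K = 4·114 = 456 and O_K = ℤ[√114].
23 ∤ 456, so 23 is unramified.
Euler's criterion: 114^11 mod 23 = 22. Thus (114|23) = -1.
d is a non-residue mod p, hence 23 remains inert in O_K.

23 remains inert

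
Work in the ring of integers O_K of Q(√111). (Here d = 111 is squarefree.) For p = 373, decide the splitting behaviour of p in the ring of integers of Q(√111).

p splits

d = 111 ≡ 3 (mod 4), so O_K = ℤ[√111] and disc(K) = 4d = 444.
disc(K) = 444 is not divisible by 373; 373 is unramified.
Compute (111/373) via Euler: 111^((373-1)/2) mod 373 = 1, so (111/373) = 1.
d is a quadratic residue mod p, hence 373 splits in O_K.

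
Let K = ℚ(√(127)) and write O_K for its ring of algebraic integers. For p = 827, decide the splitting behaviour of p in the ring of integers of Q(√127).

split

127 mod 4 = 3, hence disc K = 4·127 = 508 and O_K = ℤ[√127].
Since gcd(827, 508) = 1 the prime 827 does not ramify.
(127/827) = 127^413 mod 827 = 1, giving Legendre symbol 1.
d is a quadratic residue mod p, hence 827 splits in O_K.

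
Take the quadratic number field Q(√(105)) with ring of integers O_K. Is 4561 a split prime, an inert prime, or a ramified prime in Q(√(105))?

Since 105 ≡ 1 mod 4, the ring of integers is ℤ[(1+√105)/2] with discriminant 105.
4561 ∤ 105, so 4561 is unramified.
(105/4561) = 105^2280 mod 4561 = 1, giving Legendre symbol 1.
d is a quadratic residue mod p, hence 4561 splits in O_K.

p splits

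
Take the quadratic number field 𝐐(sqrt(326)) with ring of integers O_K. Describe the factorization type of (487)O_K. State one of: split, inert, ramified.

d = 326 ≡ 2 (mod 4), so O_K = ℤ[√326] and disc(K) = 4d = 1304.
Since gcd(487, 1304) = 1 the prime 487 does not ramify.
Compute (326/487) via Euler: 326^((487-1)/2) mod 487 = 486, so (326/487) = -1.
d is a non-residue mod p, hence 487 remains inert in O_K.

remains prime (inert)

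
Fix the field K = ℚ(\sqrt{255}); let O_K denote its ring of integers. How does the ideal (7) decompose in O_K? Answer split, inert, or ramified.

inert — (7) stays prime in O_K

d = 255 ≡ 3 (mod 4), so O_K = ℤ[√255] and disc(K) = 4d = 1020.
7 ∤ 1020, so 7 is unramified.
Euler's criterion: 255^3 mod 7 = 6. Thus (255|7) = -1.
d is a non-residue mod p, hence 7 remains inert in O_K.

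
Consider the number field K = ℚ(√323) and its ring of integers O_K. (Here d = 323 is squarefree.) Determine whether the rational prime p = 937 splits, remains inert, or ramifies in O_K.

Since 323 ≢ 1 mod 4, the ring of integers is ℤ[√323] with discriminant 4·323 = 1292.
937 ∤ 1292, so 937 is unramified.
Compute (323/937) via Euler: 323^((937-1)/2) mod 937 = 1, so (323/937) = 1.
(323/937) = 1, so 937 splits.

p splits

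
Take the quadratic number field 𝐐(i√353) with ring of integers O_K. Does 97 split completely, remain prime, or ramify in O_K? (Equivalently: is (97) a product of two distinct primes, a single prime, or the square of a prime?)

-353 mod 4 = 3, hence disc K = 4·(-353) = -1412 and O_K = ℤ[√-353].
Since gcd(97, -1412) = 1 the prime 97 does not ramify.
Legendre symbol by Euler's criterion: (-353/97) ≡ (-353)^48 ≡ 1 (mod 97), i.e. (-353/97) = 1.
d is a quadratic residue mod p, hence 97 splits in O_K.

split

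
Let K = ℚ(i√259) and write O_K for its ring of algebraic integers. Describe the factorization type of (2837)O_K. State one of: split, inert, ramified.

d = -259 ≡ 1 (mod 4), so O_K = ℤ[(1+√-259)/2] and disc(K) = d = -259.
Since gcd(2837, -259) = 1 the prime 2837 does not ramify.
Legendre symbol by Euler's criterion: (-259/2837) ≡ (-259)^1418 ≡ 1 (mod 2837), i.e. (-259/2837) = 1.
(-259/2837) = 1, so 2837 splits.

split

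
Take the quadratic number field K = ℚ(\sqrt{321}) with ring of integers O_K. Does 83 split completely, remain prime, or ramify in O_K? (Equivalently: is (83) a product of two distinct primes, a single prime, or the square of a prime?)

inert — (83) stays prime in O_K

321 mod 4 = 1, hence disc K = 321 and O_K = ℤ[(1+√321)/2].
Since gcd(83, 321) = 1 the prime 83 does not ramify.
Euler's criterion: 321^41 mod 83 = 82. Thus (321|83) = -1.
(321/83) = -1, so 83 is inert.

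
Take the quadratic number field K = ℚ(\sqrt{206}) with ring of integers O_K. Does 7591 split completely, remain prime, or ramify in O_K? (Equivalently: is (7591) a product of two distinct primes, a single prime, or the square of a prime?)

inert

Since 206 ≢ 1 mod 4, the ring of integers is ℤ[√206] with discriminant 4·206 = 824.
Since gcd(7591, 824) = 1 the prime 7591 does not ramify.
Euler's criterion: 206^3795 mod 7591 = 7590. Thus (206|7591) = -1.
d is a non-residue mod p, hence 7591 remains inert in O_K.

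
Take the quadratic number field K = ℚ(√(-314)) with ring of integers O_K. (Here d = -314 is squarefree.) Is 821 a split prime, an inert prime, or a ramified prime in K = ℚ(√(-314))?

inert — (821) stays prime in O_K

Since -314 ≢ 1 mod 4, the ring of integers is ℤ[√-314] with discriminant 4·(-314) = -1256.
disc(K) = -1256 is not divisible by 821; 821 is unramified.
Euler's criterion: (-314)^410 mod 821 = 820. Thus (-314|821) = -1.
d is a non-residue mod p, hence 821 remains inert in O_K.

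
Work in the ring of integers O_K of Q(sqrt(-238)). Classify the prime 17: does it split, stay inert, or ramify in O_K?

-238 mod 4 = 2, hence disc K = 4·(-238) = -952 and O_K = ℤ[√-238].
disc(K) = -952 = 17·(-56), so p = 17 is ramified.

ramifies in O_K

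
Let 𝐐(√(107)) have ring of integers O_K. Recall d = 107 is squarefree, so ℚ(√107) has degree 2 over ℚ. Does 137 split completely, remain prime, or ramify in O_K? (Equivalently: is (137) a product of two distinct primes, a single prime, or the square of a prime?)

137 splits in O_K

d = 107 ≡ 3 (mod 4), so O_K = ℤ[√107] and disc(K) = 4d = 428.
disc(K) = 428 is not divisible by 137; 137 is unramified.
Euler's criterion: 107^68 mod 137 = 1. Thus (107|137) = 1.
Legendre symbol 1 ⇒ 137 is split.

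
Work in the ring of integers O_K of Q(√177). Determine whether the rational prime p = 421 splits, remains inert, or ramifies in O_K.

p is inert

Since 177 ≡ 1 mod 4, the ring of integers is ℤ[(1+√177)/2] with discriminant 177.
disc(K) = 177 is not divisible by 421; 421 is unramified.
Legendre symbol by Euler's criterion: (177/421) ≡ 177^210 ≡ 420 (mod 421), i.e. (177/421) = -1.
(177/421) = -1, so 421 is inert.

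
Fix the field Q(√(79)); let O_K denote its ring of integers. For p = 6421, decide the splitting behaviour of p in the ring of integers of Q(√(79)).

Since 79 ≢ 1 mod 4, the ring of integers is ℤ[√79] with discriminant 4·79 = 316.
disc(K) = 316 is not divisible by 6421; 6421 is unramified.
Legendre symbol by Euler's criterion: (79/6421) ≡ 79^3210 ≡ 1 (mod 6421), i.e. (79/6421) = 1.
Legendre symbol 1 ⇒ 6421 is split.

split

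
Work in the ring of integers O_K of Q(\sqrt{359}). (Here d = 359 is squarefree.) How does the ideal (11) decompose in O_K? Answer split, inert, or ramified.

inert

359 mod 4 = 3, hence disc K = 4·359 = 1436 and O_K = ℤ[√359].
disc(K) = 1436 is not divisible by 11; 11 is unramified.
Euler's criterion: 359^5 mod 11 = 10. Thus (359|11) = -1.
d is a non-residue mod p, hence 11 remains inert in O_K.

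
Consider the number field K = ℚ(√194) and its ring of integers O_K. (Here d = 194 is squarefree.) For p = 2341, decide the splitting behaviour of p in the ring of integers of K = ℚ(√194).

194 mod 4 = 2, hence disc K = 4·194 = 776 and O_K = ℤ[√194].
2341 ∤ 776, so 2341 is unramified.
(194/2341) = 194^1170 mod 2341 = 1, giving Legendre symbol 1.
d is a quadratic residue mod p, hence 2341 splits in O_K.

2341 splits in O_K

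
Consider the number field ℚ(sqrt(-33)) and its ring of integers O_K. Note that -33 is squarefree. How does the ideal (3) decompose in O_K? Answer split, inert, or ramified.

ramifies in O_K

-33 mod 4 = 3, hence disc K = 4·(-33) = -132 and O_K = ℤ[√-33].
Ramification test: 3 | -132. The prime 3 ramifies in K.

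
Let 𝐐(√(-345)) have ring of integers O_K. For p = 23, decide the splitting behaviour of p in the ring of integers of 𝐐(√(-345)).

Since -345 ≢ 1 mod 4, the ring of integers is ℤ[√-345] with discriminant 4·(-345) = -1380.
disc(K) = -1380 = 23·(-60), so p = 23 is ramified.

p ramifies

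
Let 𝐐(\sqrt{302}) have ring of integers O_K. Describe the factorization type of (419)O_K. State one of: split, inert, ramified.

d = 302 ≡ 2 (mod 4), so O_K = ℤ[√302] and disc(K) = 4d = 1208.
Since gcd(419, 1208) = 1 the prime 419 does not ramify.
Euler's criterion: 302^209 mod 419 = 418. Thus (302|419) = -1.
(302/419) = -1, so 419 is inert.

remains prime (inert)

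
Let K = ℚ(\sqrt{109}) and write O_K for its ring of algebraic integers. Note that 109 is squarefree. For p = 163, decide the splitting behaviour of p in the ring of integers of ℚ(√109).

remains prime (inert)

d = 109 ≡ 1 (mod 4), so O_K = ℤ[(1+√109)/2] and disc(K) = d = 109.
163 ∤ 109, so 163 is unramified.
Euler's criterion: 109^81 mod 163 = 162. Thus (109|163) = -1.
Legendre symbol -1 ⇒ 163 is inert.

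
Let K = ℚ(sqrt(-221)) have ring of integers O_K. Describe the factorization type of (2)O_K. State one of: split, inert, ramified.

p ramifies

d = -221 ≡ 3 (mod 4), so O_K = ℤ[√-221] and disc(K) = 4d = -884.
disc(K) = -884 = 2·(-442), so p = 2 is ramified.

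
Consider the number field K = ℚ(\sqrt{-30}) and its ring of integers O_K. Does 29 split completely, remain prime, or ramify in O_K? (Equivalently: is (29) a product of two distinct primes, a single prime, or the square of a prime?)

splits completely

Since -30 ≢ 1 mod 4, the ring of integers is ℤ[√-30] with discriminant 4·(-30) = -120.
Since gcd(29, -120) = 1 the prime 29 does not ramify.
(-30/29) = 28^14 mod 29 = 1, giving Legendre symbol 1.
d is a quadratic residue mod p, hence 29 splits in O_K.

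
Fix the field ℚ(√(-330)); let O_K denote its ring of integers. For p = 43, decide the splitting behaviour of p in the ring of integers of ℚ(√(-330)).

-330 mod 4 = 2, hence disc K = 4·(-330) = -1320 and O_K = ℤ[√-330].
disc(K) = -1320 is not divisible by 43; 43 is unramified.
(-330/43) = 14^21 mod 43 = 1, giving Legendre symbol 1.
(-330/43) = 1, so 43 splits.

split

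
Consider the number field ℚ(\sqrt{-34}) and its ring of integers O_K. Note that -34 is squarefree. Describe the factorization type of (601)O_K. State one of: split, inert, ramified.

-34 mod 4 = 2, hence disc K = 4·(-34) = -136 and O_K = ℤ[√-34].
disc(K) = -136 is not divisible by 601; 601 is unramified.
Euler's criterion: (-34)^300 mod 601 = 600. Thus (-34|601) = -1.
d is a non-residue mod p, hence 601 remains inert in O_K.

p is inert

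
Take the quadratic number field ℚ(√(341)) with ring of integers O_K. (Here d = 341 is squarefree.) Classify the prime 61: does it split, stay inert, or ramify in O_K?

Since 341 ≡ 1 mod 4, the ring of integers is ℤ[(1+√341)/2] with discriminant 341.
Since gcd(61, 341) = 1 the prime 61 does not ramify.
Compute (341/61) via Euler: 36^((61-1)/2) mod 61 = 1, so (341/61) = 1.
d is a quadratic residue mod p, hence 61 splits in O_K.

split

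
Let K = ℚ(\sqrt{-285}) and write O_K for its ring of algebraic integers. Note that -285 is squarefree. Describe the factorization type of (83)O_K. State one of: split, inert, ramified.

d = -285 ≡ 3 (mod 4), so O_K = ℤ[√-285] and disc(K) = 4d = -1140.
Since gcd(83, -1140) = 1 the prime 83 does not ramify.
Euler's criterion: (-285)^41 mod 83 = 82. Thus (-285|83) = -1.
Legendre symbol -1 ⇒ 83 is inert.

83 remains inert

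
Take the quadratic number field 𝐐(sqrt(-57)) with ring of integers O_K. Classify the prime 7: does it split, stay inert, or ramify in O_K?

Since -57 ≢ 1 mod 4, the ring of integers is ℤ[√-57] with discriminant 4·(-57) = -228.
disc(K) = -228 is not divisible by 7; 7 is unramified.
(-57/7) = 6^3 mod 7 = 6, giving Legendre symbol -1.
(-57/7) = -1, so 7 is inert.

remains prime (inert)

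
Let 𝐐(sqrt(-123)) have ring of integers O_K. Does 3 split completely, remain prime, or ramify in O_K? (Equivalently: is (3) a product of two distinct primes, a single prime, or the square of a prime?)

d = -123 ≡ 1 (mod 4), so O_K = ℤ[(1+√-123)/2] and disc(K) = d = -123.
Ramification test: 3 | -123. The prime 3 ramifies in K.

p ramifies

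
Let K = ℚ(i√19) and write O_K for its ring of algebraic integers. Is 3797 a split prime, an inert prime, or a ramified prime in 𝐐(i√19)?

p splits

-19 mod 4 = 1, hence disc K = -19 and O_K = ℤ[(1+√-19)/2].
disc(K) = -19 is not divisible by 3797; 3797 is unramified.
(-19/3797) = 3778^1898 mod 3797 = 1, giving Legendre symbol 1.
(-19/3797) = 1, so 3797 splits.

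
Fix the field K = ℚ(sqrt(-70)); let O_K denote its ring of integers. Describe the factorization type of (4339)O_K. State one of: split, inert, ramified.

-70 mod 4 = 2, hence disc K = 4·(-70) = -280 and O_K = ℤ[√-70].
4339 ∤ -280, so 4339 is unramified.
Compute (-70/4339) via Euler: 4269^((4339-1)/2) mod 4339 = 1, so (-70/4339) = 1.
(-70/4339) = 1, so 4339 splits.

p splits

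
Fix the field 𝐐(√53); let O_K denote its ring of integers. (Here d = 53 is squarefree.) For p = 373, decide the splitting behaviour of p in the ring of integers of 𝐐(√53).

Since 53 ≡ 1 mod 4, the ring of integers is ℤ[(1+√53)/2] with discriminant 53.
disc(K) = 53 is not divisible by 373; 373 is unramified.
Euler's criterion: 53^186 mod 373 = 372. Thus (53|373) = -1.
(53/373) = -1, so 373 is inert.

373 remains inert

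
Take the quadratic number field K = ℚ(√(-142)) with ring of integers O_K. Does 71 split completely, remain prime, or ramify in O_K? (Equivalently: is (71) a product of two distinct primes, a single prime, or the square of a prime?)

-142 mod 4 = 2, hence disc K = 4·(-142) = -568 and O_K = ℤ[√-142].
Ramification test: 71 | -568. The prime 71 ramifies in K.

71 is ramified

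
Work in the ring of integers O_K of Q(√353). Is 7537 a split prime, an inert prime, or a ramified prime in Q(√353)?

inert — (7537) stays prime in O_K

d = 353 ≡ 1 (mod 4), so O_K = ℤ[(1+√353)/2] and disc(K) = d = 353.
disc(K) = 353 is not divisible by 7537; 7537 is unramified.
(353/7537) = 353^3768 mod 7537 = 7536, giving Legendre symbol -1.
(353/7537) = -1, so 7537 is inert.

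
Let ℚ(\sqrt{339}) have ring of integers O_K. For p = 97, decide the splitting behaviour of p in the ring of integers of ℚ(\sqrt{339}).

339 mod 4 = 3, hence disc K = 4·339 = 1356 and O_K = ℤ[√339].
disc(K) = 1356 is not divisible by 97; 97 is unramified.
(339/97) = 48^48 mod 97 = 1, giving Legendre symbol 1.
d is a quadratic residue mod p, hence 97 splits in O_K.

split — (97) = 𝔭₁𝔭₂ with 𝔭₁ ≠ 𝔭₂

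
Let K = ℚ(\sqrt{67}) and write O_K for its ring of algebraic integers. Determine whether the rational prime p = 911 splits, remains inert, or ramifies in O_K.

inert — (911) stays prime in O_K

d = 67 ≡ 3 (mod 4), so O_K = ℤ[√67] and disc(K) = 4d = 268.
911 ∤ 268, so 911 is unramified.
Compute (67/911) via Euler: 67^((911-1)/2) mod 911 = 910, so (67/911) = -1.
(67/911) = -1, so 911 is inert.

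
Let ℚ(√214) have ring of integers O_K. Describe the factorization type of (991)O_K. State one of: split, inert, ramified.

214 mod 4 = 2, hence disc K = 4·214 = 856 and O_K = ℤ[√214].
991 ∤ 856, so 991 is unramified.
Legendre symbol by Euler's criterion: (214/991) ≡ 214^495 ≡ 1 (mod 991), i.e. (214/991) = 1.
d is a quadratic residue mod p, hence 991 splits in O_K.

split — (991) = 𝔭₁𝔭₂ with 𝔭₁ ≠ 𝔭₂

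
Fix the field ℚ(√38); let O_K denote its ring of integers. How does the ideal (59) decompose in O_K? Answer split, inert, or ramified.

Since 38 ≢ 1 mod 4, the ring of integers is ℤ[√38] with discriminant 4·38 = 152.
59 ∤ 152, so 59 is unramified.
Compute (38/59) via Euler: 38^((59-1)/2) mod 59 = 58, so (38/59) = -1.
(38/59) = -1, so 59 is inert.

inert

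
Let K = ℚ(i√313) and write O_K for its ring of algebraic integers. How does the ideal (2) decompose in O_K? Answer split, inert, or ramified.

-313 mod 4 = 3, hence disc K = 4·(-313) = -1252 and O_K = ℤ[√-313].
Ramification test: 2 | -1252. The prime 2 ramifies in K.

2 is ramified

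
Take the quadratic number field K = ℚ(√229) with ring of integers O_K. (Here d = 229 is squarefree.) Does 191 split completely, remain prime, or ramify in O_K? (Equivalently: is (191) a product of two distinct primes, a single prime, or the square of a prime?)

191 remains inert

d = 229 ≡ 1 (mod 4), so O_K = ℤ[(1+√229)/2] and disc(K) = d = 229.
191 ∤ 229, so 191 is unramified.
Compute (229/191) via Euler: 38^((191-1)/2) mod 191 = 190, so (229/191) = -1.
(229/191) = -1, so 191 is inert.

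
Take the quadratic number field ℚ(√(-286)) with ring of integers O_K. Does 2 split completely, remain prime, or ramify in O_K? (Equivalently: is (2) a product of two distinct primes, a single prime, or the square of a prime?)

ramifies in O_K

d = -286 ≡ 2 (mod 4), so O_K = ℤ[√-286] and disc(K) = 4d = -1144.
Ramification test: 2 | -1144. The prime 2 ramifies in K.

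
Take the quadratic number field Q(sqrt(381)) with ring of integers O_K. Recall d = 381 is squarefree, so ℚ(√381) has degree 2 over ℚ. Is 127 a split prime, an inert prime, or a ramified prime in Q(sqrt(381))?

127 is ramified

Since 381 ≡ 1 mod 4, the ring of integers is ℤ[(1+√381)/2] with discriminant 381.
disc(K) = 381 = 127·3, so p = 127 is ramified.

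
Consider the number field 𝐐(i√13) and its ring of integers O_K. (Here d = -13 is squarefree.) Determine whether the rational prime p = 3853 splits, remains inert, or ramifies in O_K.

-13 mod 4 = 3, hence disc K = 4·(-13) = -52 and O_K = ℤ[√-13].
Since gcd(3853, -52) = 1 the prime 3853 does not ramify.
Legendre symbol by Euler's criterion: (-13/3853) ≡ (-13)^1926 ≡ 3852 (mod 3853), i.e. (-13/3853) = -1.
d is a non-residue mod p, hence 3853 remains inert in O_K.

3853 remains inert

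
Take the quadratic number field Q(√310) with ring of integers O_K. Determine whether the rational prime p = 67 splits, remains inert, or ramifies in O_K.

d = 310 ≡ 2 (mod 4), so O_K = ℤ[√310] and disc(K) = 4d = 1240.
disc(K) = 1240 is not divisible by 67; 67 is unramified.
(310/67) = 42^33 mod 67 = 66, giving Legendre symbol -1.
Legendre symbol -1 ⇒ 67 is inert.

inert — (67) stays prime in O_K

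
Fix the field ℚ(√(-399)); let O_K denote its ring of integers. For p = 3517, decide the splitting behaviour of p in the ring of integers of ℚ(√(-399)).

split — (3517) = 𝔭₁𝔭₂ with 𝔭₁ ≠ 𝔭₂

d = -399 ≡ 1 (mod 4), so O_K = ℤ[(1+√-399)/2] and disc(K) = d = -399.
3517 ∤ -399, so 3517 is unramified.
Euler's criterion: (-399)^1758 mod 3517 = 1. Thus (-399|3517) = 1.
d is a quadratic residue mod p, hence 3517 splits in O_K.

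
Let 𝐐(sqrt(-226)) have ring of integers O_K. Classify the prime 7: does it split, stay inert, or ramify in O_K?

inert — (7) stays prime in O_K

d = -226 ≡ 2 (mod 4), so O_K = ℤ[√-226] and disc(K) = 4d = -904.
Since gcd(7, -904) = 1 the prime 7 does not ramify.
Euler's criterion: (-226)^3 mod 7 = 6. Thus (-226|7) = -1.
d is a non-residue mod p, hence 7 remains inert in O_K.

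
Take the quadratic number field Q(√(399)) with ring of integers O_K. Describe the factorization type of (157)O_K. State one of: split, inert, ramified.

399 mod 4 = 3, hence disc K = 4·399 = 1596 and O_K = ℤ[√399].
157 ∤ 1596, so 157 is unramified.
Euler's criterion: 399^78 mod 157 = 156. Thus (399|157) = -1.
d is a non-residue mod p, hence 157 remains inert in O_K.

inert — (157) stays prime in O_K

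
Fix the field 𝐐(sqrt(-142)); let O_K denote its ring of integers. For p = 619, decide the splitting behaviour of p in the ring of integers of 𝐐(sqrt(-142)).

d = -142 ≡ 2 (mod 4), so O_K = ℤ[√-142] and disc(K) = 4d = -568.
Since gcd(619, -568) = 1 the prime 619 does not ramify.
Euler's criterion: (-142)^309 mod 619 = 1. Thus (-142|619) = 1.
Legendre symbol 1 ⇒ 619 is split.

619 splits in O_K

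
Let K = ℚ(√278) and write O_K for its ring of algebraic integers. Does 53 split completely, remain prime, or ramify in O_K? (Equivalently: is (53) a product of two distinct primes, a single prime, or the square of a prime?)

Since 278 ≢ 1 mod 4, the ring of integers is ℤ[√278] with discriminant 4·278 = 1112.
53 ∤ 1112, so 53 is unramified.
Compute (278/53) via Euler: 13^((53-1)/2) mod 53 = 1, so (278/53) = 1.
(278/53) = 1, so 53 splits.

split — (53) = 𝔭₁𝔭₂ with 𝔭₁ ≠ 𝔭₂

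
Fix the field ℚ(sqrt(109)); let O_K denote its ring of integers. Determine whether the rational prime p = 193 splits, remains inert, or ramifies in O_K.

split

109 mod 4 = 1, hence disc K = 109 and O_K = ℤ[(1+√109)/2].
193 ∤ 109, so 193 is unramified.
(109/193) = 109^96 mod 193 = 1, giving Legendre symbol 1.
Legendre symbol 1 ⇒ 193 is split.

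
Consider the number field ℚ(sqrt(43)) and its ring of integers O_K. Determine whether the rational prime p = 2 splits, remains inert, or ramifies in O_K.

ramified

43 mod 4 = 3, hence disc K = 4·43 = 172 and O_K = ℤ[√43].
Ramification test: 2 | 172. The prime 2 ramifies in K.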